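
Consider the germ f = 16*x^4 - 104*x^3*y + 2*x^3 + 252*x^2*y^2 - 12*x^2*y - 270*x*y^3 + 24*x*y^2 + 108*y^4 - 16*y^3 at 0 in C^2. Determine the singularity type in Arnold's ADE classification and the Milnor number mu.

Type E_{7}, Milnor number mu = 7.

The Hessian of f at 0 is [[0, 0], [0, 0]] with rank 0, so corank 2. A Groebner basis of the Jacobian ideal J(f) in C{x,y} is {3*x^2/4 - 3*x*y + y^4 + y^3/4 + 3*y^2, x^3 + 21*x^2/2 - 42*x*y - 9*y^3/2 + 42*y^2, x^2*y + 15*x^2/4 - 15*x*y - 11*y^3/4 + 15*y^2, x^2 + x*y^2 - 4*x*y - 5*y^3/3 + 4*y^2}; counting standard monomials gives mu = 7. Corank 2; j^3 = 2*(x - 2*y)^3 is a perfect cube, so E-series; the 4-jet and mu = 7 give E_7.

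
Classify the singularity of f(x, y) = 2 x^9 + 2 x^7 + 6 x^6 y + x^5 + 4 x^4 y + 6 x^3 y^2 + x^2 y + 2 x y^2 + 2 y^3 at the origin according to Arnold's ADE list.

The Hessian of f at 0 is [[0, 0], [0, 0]] with rank 0, so corank 2. A Groebner basis of the Jacobian ideal J(f) in C{x,y} is {y^3, x^2 + 2*y^2, x*y + y^2}; counting standard monomials gives mu = 4. Corank 2; j^3 = y*(x^2 + 2*x*y + 2*y^2) splits into three distinct lines over C (the quadratic factor has nonzero discriminant), so D_4.

D_{4}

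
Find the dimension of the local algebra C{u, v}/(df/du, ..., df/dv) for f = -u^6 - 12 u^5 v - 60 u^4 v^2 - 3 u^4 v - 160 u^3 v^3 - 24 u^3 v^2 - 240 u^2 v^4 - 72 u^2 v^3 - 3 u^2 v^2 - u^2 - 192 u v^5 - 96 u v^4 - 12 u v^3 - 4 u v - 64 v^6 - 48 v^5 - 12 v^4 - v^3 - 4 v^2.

The Hessian of f at 0 has rank 1. Corank 1: A-series; mu = 2 gives A_2.

2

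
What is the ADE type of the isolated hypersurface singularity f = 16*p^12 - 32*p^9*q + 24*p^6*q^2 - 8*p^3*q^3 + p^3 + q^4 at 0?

E6

The Hessian of f at 0 has rank 0. Corank 2; j^3 = p^3 is a perfect cube, so E-series; the 4-jet and mu = 6 give E_6.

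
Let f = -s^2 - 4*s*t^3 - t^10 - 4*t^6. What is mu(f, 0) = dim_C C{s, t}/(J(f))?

The Hessian of f at 0 has rank 1. Corank 1: A-series; mu = 9 gives A_9.

9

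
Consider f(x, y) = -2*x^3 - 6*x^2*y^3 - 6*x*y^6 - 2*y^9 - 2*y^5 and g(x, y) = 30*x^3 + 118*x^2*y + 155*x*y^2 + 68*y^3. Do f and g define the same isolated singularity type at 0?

No.

The Hessian of f at 0 has rank 0. Corank 2; j^3 = -2*x^3 is a perfect cube, so E-series; the 5-jet and mu = 8 give E_8. The Hessian of g at 0 has rank 0. Corank 2; j^3 = (3*x + 4*y)*(10*x^2 + 26*x*y + 17*y^2) splits into three distinct lines over C (the quadratic factor has nonzero discriminant), so D_4. f is E_8 but g is D_4, hence not right-equivalent.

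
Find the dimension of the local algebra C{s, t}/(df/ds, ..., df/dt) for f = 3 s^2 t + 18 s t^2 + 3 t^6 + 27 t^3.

The Hessian of f at 0 has rank 0. Corank 2; j^3 = 3*t*(s + 3*t)^2 has shape L^2 M (L != M), so D-series; mu = 7 gives D_7.

7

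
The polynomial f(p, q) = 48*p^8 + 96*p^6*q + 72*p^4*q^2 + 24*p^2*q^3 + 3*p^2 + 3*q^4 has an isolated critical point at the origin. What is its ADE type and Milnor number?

The Hessian of f at 0 has rank 1. Corank 1: A-series; mu = 3 gives A_3.

Type A_{3}, Milnor number mu = 3.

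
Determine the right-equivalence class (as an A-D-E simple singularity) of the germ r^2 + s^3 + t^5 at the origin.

E8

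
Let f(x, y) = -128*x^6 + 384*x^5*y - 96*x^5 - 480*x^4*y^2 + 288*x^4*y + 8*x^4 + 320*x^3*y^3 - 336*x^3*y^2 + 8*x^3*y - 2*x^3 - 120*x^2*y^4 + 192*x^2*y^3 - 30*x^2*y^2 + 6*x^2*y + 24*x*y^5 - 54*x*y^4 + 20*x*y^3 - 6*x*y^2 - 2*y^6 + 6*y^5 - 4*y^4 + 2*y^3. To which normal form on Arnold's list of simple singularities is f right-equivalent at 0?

The Hessian of f at 0 has rank 0. Corank 2; j^3 = -2*(x - y)^3 is a perfect cube, so E-series; the 4-jet and mu = 6 give E_6.

E_6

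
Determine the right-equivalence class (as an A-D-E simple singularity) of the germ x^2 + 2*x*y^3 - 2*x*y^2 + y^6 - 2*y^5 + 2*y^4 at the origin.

A_3

The Hessian of f at 0 is [[2, 0], [0, 0]] with rank 1, so corank 1. A Groebner basis of the Jacobian ideal J(f) in C{x,y} is {x^2, x*y, -x + y^2}; counting standard monomials gives mu = 3. Corank 1: A-series; mu = 3 gives A_3.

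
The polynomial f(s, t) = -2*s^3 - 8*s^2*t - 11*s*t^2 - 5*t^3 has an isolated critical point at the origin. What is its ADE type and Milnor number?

Type D_4, Milnor number mu = 4.

The Hessian of f at 0 has rank 0. Corank 2; j^3 = -(s + t)*(2*s^2 + 6*s*t + 5*t^2) splits into three distinct lines over C (the quadratic factor has nonzero discriminant), so D_4.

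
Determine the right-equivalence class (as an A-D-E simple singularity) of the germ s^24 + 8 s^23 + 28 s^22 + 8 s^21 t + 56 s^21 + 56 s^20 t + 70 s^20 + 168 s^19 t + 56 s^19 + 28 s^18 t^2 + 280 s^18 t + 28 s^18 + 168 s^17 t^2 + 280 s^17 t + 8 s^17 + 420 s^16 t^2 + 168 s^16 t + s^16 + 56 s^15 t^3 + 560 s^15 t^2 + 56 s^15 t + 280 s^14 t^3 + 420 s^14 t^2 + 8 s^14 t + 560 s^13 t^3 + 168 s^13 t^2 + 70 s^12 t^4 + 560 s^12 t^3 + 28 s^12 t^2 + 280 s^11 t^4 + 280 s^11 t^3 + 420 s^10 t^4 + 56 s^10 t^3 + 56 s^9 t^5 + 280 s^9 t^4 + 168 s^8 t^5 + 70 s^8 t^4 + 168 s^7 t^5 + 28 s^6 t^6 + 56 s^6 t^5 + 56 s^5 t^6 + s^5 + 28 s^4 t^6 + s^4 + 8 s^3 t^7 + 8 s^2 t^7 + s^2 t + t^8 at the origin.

D_{9}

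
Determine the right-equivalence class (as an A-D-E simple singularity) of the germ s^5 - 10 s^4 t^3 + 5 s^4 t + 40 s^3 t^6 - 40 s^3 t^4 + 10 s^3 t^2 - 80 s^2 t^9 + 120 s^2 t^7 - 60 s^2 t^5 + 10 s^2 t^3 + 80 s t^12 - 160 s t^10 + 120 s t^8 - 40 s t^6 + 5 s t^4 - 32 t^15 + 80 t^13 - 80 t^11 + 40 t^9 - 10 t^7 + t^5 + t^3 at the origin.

The Hessian of f at 0 has rank 0. Corank 2; j^3 = t^3 is a perfect cube, so E-series; the 5-jet and mu = 8 give E_8.

E_{8}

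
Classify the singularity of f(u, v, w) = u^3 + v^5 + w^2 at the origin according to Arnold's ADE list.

The Hessian of f at 0 is [[0, 0, 0], [0, 0, 0], [0, 0, 2]] with rank 1, so corank 2. A Groebner basis of the Jacobian ideal J(f) in C{u,v,w} is {v^4, u^2, w}; counting standard monomials gives mu = 8. Corank 2; j^3 = u^3 is a perfect cube, so E-series; the 5-jet and mu = 8 give E_8.

E_8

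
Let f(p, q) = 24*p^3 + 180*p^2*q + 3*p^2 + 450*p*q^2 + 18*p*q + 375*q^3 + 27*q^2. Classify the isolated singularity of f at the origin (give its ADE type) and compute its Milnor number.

The Hessian of f at 0 has rank 1. Corank 1: A-series; mu = 2 gives A_2.

Type A_2, Milnor number mu = 2.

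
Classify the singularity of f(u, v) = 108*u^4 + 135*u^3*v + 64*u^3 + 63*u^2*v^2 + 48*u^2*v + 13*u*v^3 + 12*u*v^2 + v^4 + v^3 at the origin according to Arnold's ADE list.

The Hessian of f at 0 has rank 0. Corank 2; j^3 = (4*u + v)^3 is a perfect cube, so E-series; the 4-jet and mu = 7 give E_7.

E_7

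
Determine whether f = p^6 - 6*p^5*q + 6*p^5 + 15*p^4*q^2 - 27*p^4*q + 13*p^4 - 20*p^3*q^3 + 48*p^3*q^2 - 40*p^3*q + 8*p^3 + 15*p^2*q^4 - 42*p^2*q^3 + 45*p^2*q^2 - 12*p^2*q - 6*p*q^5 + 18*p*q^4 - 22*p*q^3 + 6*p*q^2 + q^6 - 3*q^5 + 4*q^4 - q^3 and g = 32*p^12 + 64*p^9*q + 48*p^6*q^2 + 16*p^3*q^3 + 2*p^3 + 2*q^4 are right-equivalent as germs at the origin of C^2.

The Hessian of f at 0 is [[0, 0], [0, 0]] with rank 0, so corank 2. A Groebner basis of the Jacobian ideal J(f) in C{p,q} is {p^3 + 6*p^2 - 6*p*q + 3*q^2/2, p^2*q + 10*p^2 - 10*p*q + 5*q^2/2, 16*p^2 + p*q^2 - 16*p*q + 4*q^2, 24*p^2 - 24*p*q + q^3 + 6*q^2}; counting standard monomials gives mu = 6. Corank 2; j^3 = (2*p - q)^3 is a perfect cube, so E-series; the 4-jet and mu = 6 give E_6. The Hessian of g at 0 is [[0, 0], [0, 0]] with rank 0, so corank 2. A Groebner basis of the Jacobian ideal J(g) in C{p,q} is {q^3, p^2}; counting standard monomials gives mu = 6. Corank 2; j^3 = 2*p^3 is a perfect cube, so E-series; the 4-jet and mu = 6 give E_6. Both have type E_6, hence right-equivalent.

Yes.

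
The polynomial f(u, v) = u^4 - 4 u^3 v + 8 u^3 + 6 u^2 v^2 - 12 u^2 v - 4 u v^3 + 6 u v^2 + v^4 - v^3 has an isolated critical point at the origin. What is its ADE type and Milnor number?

Type E_6, Milnor number mu = 6.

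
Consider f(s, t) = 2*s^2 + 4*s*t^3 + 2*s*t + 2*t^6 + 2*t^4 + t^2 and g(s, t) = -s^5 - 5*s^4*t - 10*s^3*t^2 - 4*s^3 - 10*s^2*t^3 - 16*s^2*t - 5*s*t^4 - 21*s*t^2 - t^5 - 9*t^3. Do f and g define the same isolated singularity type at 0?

No.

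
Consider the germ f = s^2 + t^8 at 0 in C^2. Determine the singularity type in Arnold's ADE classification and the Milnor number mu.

Type A_{7}, Milnor number mu = 7.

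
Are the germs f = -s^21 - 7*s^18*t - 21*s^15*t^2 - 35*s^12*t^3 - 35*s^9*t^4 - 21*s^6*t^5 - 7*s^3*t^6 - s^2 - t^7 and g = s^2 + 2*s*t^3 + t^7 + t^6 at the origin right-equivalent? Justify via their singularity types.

The Hessian of f at 0 has rank 1. Corank 1: A-series; mu = 6 gives A_6. The Hessian of g at 0 has rank 1. Corank 1: A-series; mu = 6 gives A_6. Both have type A_6, hence right-equivalent.

Yes.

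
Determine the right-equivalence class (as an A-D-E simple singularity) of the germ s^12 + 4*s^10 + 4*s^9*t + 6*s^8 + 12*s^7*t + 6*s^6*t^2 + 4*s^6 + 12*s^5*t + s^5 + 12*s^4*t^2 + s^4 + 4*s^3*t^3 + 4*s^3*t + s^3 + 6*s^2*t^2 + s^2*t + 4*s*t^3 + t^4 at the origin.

D_{5}

The Hessian of f at 0 has rank 0. Corank 2; j^3 = s^2*(s + t) has shape L^2 M (L != M), so D-series; mu = 5 gives D_5.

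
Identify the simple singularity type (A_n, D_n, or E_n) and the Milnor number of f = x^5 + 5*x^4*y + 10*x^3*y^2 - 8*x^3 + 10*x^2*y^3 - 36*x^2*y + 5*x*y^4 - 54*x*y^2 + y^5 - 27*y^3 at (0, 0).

Type E8, Milnor number mu = 8.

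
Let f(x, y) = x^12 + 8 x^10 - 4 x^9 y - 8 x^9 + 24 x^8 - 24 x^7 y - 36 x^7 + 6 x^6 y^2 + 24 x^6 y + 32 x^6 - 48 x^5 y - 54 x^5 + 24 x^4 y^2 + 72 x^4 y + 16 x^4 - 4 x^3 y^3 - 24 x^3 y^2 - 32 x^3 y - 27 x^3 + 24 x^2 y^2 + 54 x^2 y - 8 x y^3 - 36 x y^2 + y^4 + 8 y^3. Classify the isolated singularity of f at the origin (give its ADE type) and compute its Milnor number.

Type E6, Milnor number mu = 6.

The Hessian of f at 0 has rank 0. Corank 2; j^3 = -(3*x - 2*y)^3 is a perfect cube, so E-series; the 4-jet and mu = 6 give E_6.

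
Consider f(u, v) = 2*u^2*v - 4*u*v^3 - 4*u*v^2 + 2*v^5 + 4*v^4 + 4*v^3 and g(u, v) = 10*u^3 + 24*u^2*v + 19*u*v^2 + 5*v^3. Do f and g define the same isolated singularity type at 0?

Yes.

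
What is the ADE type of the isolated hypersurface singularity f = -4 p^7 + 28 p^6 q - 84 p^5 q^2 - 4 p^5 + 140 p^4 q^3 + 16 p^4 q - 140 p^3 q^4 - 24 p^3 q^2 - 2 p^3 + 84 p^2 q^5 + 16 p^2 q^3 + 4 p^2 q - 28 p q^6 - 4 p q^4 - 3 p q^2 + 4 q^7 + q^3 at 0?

D_4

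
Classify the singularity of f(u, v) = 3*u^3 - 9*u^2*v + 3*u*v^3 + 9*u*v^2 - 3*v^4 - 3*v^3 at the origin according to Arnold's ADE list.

E7

The Hessian of f at 0 is [[0, 0], [0, 0]] with rank 0, so corank 2. A Groebner basis of the Jacobian ideal J(f) in C{u,v} is {u^3 - 3*u^2*v - 6*u^2 + 12*u*v - 6*v^2, 3*u^2 + u*v^2 - 6*u*v + 3*v^2, 3*u^2 - 6*u*v + v^3 + 3*v^2}; counting standard monomials gives mu = 7. Corank 2; j^3 = 3*(u - v)^3 is a perfect cube, so E-series; the 4-jet and mu = 7 give E_7.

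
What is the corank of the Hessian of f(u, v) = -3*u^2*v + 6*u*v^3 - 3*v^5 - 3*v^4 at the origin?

2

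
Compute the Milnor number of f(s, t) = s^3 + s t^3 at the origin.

7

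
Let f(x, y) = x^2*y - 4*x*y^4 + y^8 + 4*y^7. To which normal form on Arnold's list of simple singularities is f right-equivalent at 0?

D_{9}

The Hessian of f at 0 has rank 0. Corank 2; j^3 = x^2*y has shape L^2 M (L != M), so D-series; mu = 9 gives D_9.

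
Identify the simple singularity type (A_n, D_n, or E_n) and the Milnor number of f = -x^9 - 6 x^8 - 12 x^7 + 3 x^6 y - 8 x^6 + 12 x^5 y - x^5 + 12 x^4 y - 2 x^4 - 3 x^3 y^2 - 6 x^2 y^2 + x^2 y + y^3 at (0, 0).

Type D4, Milnor number mu = 4.

The Hessian of f at 0 has rank 0. Corank 2; j^3 = y*(x^2 + y^2) splits into three distinct lines over C (the quadratic factor has nonzero discriminant), so D_4.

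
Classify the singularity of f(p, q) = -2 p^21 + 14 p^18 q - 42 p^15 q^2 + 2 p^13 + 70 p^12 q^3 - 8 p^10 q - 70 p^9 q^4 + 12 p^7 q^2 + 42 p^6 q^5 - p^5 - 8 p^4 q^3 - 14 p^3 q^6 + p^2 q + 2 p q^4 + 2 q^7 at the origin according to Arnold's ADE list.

D8

The Hessian of f at 0 has rank 0. Corank 2; j^3 = p^2*q has shape L^2 M (L != M), so D-series; mu = 8 gives D_8.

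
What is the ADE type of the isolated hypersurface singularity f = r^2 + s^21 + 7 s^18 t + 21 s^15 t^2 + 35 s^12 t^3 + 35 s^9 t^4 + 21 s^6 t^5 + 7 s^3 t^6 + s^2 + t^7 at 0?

The Hessian of f at 0 has rank 2. Corank 1: A-series; mu = 6 gives A_6.

A_{6}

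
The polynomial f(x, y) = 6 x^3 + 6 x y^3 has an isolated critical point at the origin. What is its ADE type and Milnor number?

Type E_7, Milnor number mu = 7.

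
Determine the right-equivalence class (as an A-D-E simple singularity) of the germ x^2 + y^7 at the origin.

The Hessian of f at 0 has rank 1. Corank 1: A-series; mu = 6 gives A_6.

A6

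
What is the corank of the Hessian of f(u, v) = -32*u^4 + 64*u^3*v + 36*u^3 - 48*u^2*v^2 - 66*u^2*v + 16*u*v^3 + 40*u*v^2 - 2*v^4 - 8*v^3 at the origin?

2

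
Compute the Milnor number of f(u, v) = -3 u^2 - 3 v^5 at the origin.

4

The Hessian of f at 0 has rank 1. Corank 1: A-series; mu = 4 gives A_4.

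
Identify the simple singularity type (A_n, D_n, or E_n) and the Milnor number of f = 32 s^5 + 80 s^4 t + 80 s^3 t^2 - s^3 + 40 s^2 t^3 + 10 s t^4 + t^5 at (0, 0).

The Hessian of f at 0 has rank 0. Corank 2; j^3 = -s^3 is a perfect cube, so E-series; the 5-jet and mu = 8 give E_8.

Type E_8, Milnor number mu = 8.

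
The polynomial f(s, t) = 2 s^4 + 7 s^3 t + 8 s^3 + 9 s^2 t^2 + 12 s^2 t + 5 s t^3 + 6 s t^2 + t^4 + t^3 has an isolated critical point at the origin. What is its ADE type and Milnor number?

Type E_7, Milnor number mu = 7.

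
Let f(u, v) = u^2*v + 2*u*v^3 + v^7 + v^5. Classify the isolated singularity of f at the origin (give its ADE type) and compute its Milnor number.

Type D_{8}, Milnor number mu = 8.

The Hessian of f at 0 has rank 0. Corank 2; j^3 = u^2*v has shape L^2 M (L != M), so D-series; mu = 8 gives D_8.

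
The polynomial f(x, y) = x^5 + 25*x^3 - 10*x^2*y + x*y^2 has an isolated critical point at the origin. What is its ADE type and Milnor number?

The Hessian of f at 0 has rank 0. Corank 2; j^3 = x*(5*x - y)^2 has shape L^2 M (L != M), so D-series; mu = 6 gives D_6.

Type D6, Milnor number mu = 6.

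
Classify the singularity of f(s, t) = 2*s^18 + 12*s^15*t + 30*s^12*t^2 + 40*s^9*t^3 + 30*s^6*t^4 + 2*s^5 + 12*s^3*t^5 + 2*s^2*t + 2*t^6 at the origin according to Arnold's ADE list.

D_{7}

The Hessian of f at 0 is [[0, 0], [0, 0]] with rank 0, so corank 2. A Groebner basis of the Jacobian ideal J(f) in C{s,t} is {s^2/6 + t^5, s^3, s*t}; counting standard monomials gives mu = 7. Corank 2; j^3 = 2*s^2*t has shape L^2 M (L != M), so D-series; mu = 7 gives D_7.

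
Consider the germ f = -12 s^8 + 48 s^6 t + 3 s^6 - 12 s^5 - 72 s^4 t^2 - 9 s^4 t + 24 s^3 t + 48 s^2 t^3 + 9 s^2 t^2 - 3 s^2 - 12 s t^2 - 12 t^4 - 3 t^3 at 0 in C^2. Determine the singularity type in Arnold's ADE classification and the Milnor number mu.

Type A2, Milnor number mu = 2.

The Hessian of f at 0 is [[-6, 0], [0, 0]] with rank 1, so corank 1. A Groebner basis of the Jacobian ideal J(f) in C{s,t} is {t^2, s}; counting standard monomials gives mu = 2. Corank 1: A-series; mu = 2 gives A_2.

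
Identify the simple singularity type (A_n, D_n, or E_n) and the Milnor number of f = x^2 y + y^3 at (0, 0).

Type D4, Milnor number mu = 4.

The Hessian of f at 0 is [[0, 0], [0, 0]] with rank 0, so corank 2. A Groebner basis of the Jacobian ideal J(f) in C{x,y} is {y^3, x^2 + 3*y^2, x*y}; counting standard monomials gives mu = 4. Corank 2; j^3 = y*(x^2 + y^2) splits into three distinct lines over C (the quadratic factor has nonzero discriminant), so D_4.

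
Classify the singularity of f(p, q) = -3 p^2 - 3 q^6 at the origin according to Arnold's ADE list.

A5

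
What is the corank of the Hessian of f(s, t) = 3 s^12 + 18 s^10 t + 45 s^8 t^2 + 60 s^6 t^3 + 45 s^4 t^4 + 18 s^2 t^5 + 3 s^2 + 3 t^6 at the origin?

Hessian at 0 has rank 1.

1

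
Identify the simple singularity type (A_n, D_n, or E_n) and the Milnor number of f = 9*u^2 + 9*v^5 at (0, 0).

Type A_{4}, Milnor number mu = 4.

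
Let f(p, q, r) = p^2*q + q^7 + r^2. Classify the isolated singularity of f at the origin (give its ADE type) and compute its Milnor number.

The Hessian of f at 0 is [[0, 0, 0], [0, 0, 0], [0, 0, 2]] with rank 1, so corank 2. A Groebner basis of the Jacobian ideal J(f) in C{p,q,r} is {p^2/7 + q^6, p^3, p*q, r}; counting standard monomials gives mu = 8. Corank 2; j^3 = p^2*q has shape L^2 M (L != M), so D-series; mu = 8 gives D_8.

Type D_{8}, Milnor number mu = 8.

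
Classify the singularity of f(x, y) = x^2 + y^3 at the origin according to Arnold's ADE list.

A_{2}

The Hessian of f at 0 is [[2, 0], [0, 0]] with rank 1, so corank 1. A Groebner basis of the Jacobian ideal J(f) in C{x,y} is {y^2, x}; counting standard monomials gives mu = 2. Corank 1: A-series; mu = 2 gives A_2.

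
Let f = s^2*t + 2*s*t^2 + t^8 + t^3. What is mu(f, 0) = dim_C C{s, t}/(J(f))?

The Hessian of f at 0 has rank 0. Corank 2; j^3 = t*(s + t)^2 has shape L^2 M (L != M), so D-series; mu = 9 gives D_9.

9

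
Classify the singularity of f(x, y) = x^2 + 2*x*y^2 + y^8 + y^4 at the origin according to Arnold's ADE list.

The Hessian of f at 0 has rank 1. Corank 1: A-series; mu = 7 gives A_7.

A_{7}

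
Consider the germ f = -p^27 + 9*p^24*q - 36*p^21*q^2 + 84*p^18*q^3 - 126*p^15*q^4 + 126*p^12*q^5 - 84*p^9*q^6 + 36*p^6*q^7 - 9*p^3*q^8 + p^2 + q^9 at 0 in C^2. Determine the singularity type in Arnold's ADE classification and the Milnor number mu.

The Hessian of f at 0 is [[2, 0], [0, 0]] with rank 1, so corank 1. A Groebner basis of the Jacobian ideal J(f) in C{p,q} is {q^8, p}; counting standard monomials gives mu = 8. Corank 1: A-series; mu = 8 gives A_8.

Type A_8, Milnor number mu = 8.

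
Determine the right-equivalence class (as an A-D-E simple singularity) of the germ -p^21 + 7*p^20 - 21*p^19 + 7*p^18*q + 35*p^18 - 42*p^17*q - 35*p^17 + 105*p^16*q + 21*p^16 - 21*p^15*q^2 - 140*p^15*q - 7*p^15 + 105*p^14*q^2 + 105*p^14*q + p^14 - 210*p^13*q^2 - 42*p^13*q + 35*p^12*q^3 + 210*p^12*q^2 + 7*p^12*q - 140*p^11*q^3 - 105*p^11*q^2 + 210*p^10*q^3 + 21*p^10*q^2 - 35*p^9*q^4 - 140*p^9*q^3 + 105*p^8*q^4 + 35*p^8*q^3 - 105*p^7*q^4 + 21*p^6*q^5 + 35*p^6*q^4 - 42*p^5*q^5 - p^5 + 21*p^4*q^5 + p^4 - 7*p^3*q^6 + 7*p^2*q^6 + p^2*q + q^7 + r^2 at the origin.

D_{8}

The Hessian of f at 0 has rank 1. Corank 2; j^3 = p^2*q has shape L^2 M (L != M), so D-series; mu = 8 gives D_8.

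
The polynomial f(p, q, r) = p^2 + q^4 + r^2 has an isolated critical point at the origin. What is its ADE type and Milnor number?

Type A_3, Milnor number mu = 3.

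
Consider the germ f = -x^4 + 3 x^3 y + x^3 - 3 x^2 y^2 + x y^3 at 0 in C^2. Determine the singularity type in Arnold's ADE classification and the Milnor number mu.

Type E_{7}, Milnor number mu = 7.

The Hessian of f at 0 is [[0, 0], [0, 0]] with rank 0, so corank 2. A Groebner basis of the Jacobian ideal J(f) in C{x,y} is {3*x^2 + y^4 + y^3, x^3, x^2*y - x^2 - y^3/3, -2*x^2 + x*y^2 - 2*y^3/3}; counting standard monomials gives mu = 7. Corank 2; j^3 = x^3 is a perfect cube, so E-series; the 4-jet and mu = 7 give E_7.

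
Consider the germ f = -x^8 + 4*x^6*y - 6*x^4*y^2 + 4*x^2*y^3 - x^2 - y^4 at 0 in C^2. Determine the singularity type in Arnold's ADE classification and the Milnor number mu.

Type A3, Milnor number mu = 3.

The Hessian of f at 0 is [[-2, 0], [0, 0]] with rank 1, so corank 1. A Groebner basis of the Jacobian ideal J(f) in C{x,y} is {y^3, x}; counting standard monomials gives mu = 3. Corank 1: A-series; mu = 3 gives A_3.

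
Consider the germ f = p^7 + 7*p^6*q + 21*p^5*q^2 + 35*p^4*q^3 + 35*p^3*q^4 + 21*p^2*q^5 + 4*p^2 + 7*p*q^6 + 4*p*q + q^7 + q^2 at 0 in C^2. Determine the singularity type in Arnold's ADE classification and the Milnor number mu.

The Hessian of f at 0 has rank 1. Corank 1: A-series; mu = 6 gives A_6.

Type A_{6}, Milnor number mu = 6.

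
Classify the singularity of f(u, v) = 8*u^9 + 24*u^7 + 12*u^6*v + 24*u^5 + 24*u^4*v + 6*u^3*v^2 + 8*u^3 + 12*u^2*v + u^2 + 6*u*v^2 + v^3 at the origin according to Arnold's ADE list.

The Hessian of f at 0 has rank 1. Corank 1: A-series; mu = 2 gives A_2.

A_2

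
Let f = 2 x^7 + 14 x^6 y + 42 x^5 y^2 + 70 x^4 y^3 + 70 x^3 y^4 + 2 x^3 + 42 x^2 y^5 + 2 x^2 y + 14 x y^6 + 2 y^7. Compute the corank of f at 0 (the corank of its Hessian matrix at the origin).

2

The Hessian at 0 is [[0, 0], [0, 0]] of rank 0; hence corank 2.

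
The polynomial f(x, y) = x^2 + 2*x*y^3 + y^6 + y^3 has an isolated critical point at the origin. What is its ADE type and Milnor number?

Type A_{2}, Milnor number mu = 2.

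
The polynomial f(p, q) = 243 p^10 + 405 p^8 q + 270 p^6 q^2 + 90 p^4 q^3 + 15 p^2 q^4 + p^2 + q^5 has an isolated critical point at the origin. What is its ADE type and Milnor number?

Type A4, Milnor number mu = 4.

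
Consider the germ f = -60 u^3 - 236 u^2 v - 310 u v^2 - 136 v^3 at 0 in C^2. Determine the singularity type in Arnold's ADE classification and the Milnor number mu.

Type D4, Milnor number mu = 4.

The Hessian of f at 0 is [[0, 0], [0, 0]] with rank 0, so corank 2. A Groebner basis of the Jacobian ideal J(f) in C{u,v} is {v^3, u^2 - 47*v^2/26, u*v + 35*v^2/26}; counting standard monomials gives mu = 4. Corank 2; j^3 = -2*(3*u + 4*v)*(10*u^2 + 26*u*v + 17*v^2) splits into three distinct lines over C (the quadratic factor has nonzero discriminant), so D_4.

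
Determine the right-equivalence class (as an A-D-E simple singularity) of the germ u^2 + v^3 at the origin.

A2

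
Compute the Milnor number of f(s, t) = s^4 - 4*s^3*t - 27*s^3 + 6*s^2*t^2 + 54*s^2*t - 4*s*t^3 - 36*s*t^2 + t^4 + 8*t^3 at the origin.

6

The Hessian of f at 0 has rank 0. Corank 2; j^3 = -(3*s - 2*t)^3 is a perfect cube, so E-series; the 4-jet and mu = 6 give E_6.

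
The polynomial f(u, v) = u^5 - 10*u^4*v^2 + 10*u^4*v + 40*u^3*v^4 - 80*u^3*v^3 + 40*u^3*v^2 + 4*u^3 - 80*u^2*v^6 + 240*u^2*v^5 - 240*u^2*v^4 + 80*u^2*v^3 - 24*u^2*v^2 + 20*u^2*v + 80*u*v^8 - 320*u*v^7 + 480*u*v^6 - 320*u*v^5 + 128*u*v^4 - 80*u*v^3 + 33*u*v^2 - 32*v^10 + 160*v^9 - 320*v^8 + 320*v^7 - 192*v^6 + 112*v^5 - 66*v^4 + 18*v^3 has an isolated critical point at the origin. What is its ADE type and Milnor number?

Type D_{6}, Milnor number mu = 6.

The Hessian of f at 0 is [[0, 0], [0, 0]] with rank 0, so corank 2. A Groebner basis of the Jacobian ideal J(f) in C{u,v} is {u^3 - 7047*u^2/2008 - 35505*u*v/4016 - 10773*v^2/2008, u^2*v + 1581*u^2/1004 + 7227*u*v/2008 + 1863*v^2/1004, -271*u^2/502 + u*v^2 - 873*u*v/1004 - 45*v^2/502, 5*u^2/251 - 221*u*v/502 + v^3 - 177*v^2/251}; counting standard monomials gives mu = 6. Corank 2; j^3 = (u + 2*v)*(2*u + 3*v)^2 has shape L^2 M (L != M), so D-series; mu = 6 gives D_6.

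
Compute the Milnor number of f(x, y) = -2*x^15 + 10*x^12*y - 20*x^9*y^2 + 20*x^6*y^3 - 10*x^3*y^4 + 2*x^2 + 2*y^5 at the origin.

4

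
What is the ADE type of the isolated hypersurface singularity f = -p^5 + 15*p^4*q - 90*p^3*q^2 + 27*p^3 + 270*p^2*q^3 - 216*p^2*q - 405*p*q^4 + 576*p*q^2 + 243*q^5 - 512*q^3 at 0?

E8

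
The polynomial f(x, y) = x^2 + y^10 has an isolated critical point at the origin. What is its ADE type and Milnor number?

The Hessian of f at 0 is [[2, 0], [0, 0]] with rank 1, so corank 1. A Groebner basis of the Jacobian ideal J(f) in C{x,y} is {y^9, x}; counting standard monomials gives mu = 9. Corank 1: A-series; mu = 9 gives A_9.

Type A9, Milnor number mu = 9.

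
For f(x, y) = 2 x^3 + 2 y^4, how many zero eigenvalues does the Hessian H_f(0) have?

2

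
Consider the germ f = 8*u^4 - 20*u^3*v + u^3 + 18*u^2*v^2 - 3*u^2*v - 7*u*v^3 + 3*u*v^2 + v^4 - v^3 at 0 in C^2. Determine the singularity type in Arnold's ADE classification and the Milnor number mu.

The Hessian of f at 0 has rank 0. Corank 2; j^3 = (u - v)^3 is a perfect cube, so E-series; the 4-jet and mu = 7 give E_7.

Type E_{7}, Milnor number mu = 7.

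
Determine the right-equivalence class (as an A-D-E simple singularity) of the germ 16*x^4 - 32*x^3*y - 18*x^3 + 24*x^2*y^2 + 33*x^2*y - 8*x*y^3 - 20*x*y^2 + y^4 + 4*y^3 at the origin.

D5

The Hessian of f at 0 has rank 0. Corank 2; j^3 = -(2*x - y)*(3*x - 2*y)^2 has shape L^2 M (L != M), so D-series; mu = 5 gives D_5.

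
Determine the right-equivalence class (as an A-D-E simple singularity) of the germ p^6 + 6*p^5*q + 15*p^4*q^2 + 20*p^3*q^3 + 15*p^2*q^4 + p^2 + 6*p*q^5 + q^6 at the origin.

A_5

The Hessian of f at 0 has rank 1. Corank 1: A-series; mu = 5 gives A_5.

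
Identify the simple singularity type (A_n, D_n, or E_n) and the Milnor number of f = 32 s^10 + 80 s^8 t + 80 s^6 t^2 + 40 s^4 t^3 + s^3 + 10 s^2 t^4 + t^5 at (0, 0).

Type E8, Milnor number mu = 8.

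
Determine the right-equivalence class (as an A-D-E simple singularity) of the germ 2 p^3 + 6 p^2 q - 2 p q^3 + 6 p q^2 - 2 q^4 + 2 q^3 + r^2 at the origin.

The Hessian of f at 0 is [[0, 0, 0], [0, 0, 0], [0, 0, 2]] with rank 1, so corank 2. A Groebner basis of the Jacobian ideal J(f) in C{p,q,r} is {p^3 + 3*p^2*q - 6*p^2 - 12*p*q - 6*q^2, 3*p^2 + p*q^2 + 6*p*q + 3*q^2, -3*p^2 - 6*p*q + q^3 - 3*q^2, r}; counting standard monomials gives mu = 7. Corank 2; j^3 = 2*(p + q)^3 is a perfect cube, so E-series; the 4-jet and mu = 7 give E_7.

E7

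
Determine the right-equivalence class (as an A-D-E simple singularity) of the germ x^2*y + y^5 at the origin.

The Hessian of f at 0 has rank 0. Corank 2; j^3 = x^2*y has shape L^2 M (L != M), so D-series; mu = 6 gives D_6.

D_{6}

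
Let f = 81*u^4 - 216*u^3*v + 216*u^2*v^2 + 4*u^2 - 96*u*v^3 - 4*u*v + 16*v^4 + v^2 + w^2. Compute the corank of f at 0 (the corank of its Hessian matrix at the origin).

The Hessian at 0 is [[8, -4, 0], [-4, 2, 0], [0, 0, 2]] of rank 2; hence corank 1.

1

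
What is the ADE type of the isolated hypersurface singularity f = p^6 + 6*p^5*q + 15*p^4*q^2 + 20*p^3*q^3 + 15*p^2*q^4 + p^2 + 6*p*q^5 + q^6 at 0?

The Hessian of f at 0 has rank 1. Corank 1: A-series; mu = 5 gives A_5.

A_5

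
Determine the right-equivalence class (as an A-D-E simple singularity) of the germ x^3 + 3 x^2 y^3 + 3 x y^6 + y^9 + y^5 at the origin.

E_{8}

The Hessian of f at 0 has rank 0. Corank 2; j^3 = x^3 is a perfect cube, so E-series; the 5-jet and mu = 8 give E_8.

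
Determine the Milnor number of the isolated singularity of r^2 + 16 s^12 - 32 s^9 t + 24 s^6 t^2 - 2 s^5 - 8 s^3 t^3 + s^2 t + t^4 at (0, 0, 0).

5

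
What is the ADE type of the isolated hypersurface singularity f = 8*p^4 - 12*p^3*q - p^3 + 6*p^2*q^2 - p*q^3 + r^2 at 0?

E_7

The Hessian of f at 0 has rank 1. Corank 2; j^3 = -p^3 is a perfect cube, so E-series; the 4-jet and mu = 7 give E_7.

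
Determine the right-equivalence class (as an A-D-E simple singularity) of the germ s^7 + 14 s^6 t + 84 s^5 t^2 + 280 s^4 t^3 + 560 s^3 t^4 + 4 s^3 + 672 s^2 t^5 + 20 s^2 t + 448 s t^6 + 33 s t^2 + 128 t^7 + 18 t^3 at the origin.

The Hessian of f at 0 has rank 0. Corank 2; j^3 = (s + 2*t)*(2*s + 3*t)^2 has shape L^2 M (L != M), so D-series; mu = 8 gives D_8.

D_{8}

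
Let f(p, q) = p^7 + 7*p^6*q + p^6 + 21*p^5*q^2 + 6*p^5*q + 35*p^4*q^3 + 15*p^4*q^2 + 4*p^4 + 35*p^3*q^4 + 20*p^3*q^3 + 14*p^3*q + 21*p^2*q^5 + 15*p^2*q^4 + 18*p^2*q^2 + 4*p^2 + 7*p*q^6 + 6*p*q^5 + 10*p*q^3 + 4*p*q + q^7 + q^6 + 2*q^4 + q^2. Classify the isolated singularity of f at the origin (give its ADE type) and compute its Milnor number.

Type A_6, Milnor number mu = 6.

The Hessian of f at 0 has rank 1. Corank 1: A-series; mu = 6 gives A_6.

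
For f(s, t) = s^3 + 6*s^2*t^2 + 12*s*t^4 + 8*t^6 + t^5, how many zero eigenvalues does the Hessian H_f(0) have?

2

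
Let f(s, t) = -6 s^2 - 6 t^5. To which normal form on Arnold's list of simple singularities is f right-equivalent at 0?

A_{4}

The Hessian of f at 0 has rank 1. Corank 1: A-series; mu = 4 gives A_4.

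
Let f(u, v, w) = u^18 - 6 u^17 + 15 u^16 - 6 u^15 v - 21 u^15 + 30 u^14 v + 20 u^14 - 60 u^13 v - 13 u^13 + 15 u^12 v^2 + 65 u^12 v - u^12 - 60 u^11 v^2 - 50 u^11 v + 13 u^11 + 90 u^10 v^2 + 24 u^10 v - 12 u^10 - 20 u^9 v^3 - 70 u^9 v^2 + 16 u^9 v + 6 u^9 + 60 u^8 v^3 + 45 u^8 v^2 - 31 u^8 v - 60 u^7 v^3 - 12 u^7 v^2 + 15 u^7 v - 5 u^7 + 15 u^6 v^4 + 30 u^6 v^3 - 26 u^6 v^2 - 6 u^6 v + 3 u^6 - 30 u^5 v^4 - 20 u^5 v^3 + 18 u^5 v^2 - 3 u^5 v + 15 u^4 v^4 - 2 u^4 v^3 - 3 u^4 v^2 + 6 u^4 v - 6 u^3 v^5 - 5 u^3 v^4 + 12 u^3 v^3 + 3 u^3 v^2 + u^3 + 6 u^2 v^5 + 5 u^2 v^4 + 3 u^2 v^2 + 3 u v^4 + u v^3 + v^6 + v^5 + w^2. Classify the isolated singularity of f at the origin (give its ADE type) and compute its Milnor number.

Type E_{7}, Milnor number mu = 7.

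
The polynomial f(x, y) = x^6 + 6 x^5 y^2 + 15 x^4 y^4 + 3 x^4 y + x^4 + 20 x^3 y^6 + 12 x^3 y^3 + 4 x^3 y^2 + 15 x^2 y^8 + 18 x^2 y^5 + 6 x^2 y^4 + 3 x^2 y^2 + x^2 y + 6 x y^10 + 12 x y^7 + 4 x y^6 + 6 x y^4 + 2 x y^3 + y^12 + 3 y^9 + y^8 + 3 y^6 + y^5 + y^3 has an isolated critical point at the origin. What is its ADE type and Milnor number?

Type D_4, Milnor number mu = 4.

The Hessian of f at 0 has rank 0. Corank 2; j^3 = y*(x^2 + y^2) splits into three distinct lines over C (the quadratic factor has nonzero discriminant), so D_4.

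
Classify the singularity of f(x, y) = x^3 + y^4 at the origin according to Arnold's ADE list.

The Hessian of f at 0 is [[0, 0], [0, 0]] with rank 0, so corank 2. A Groebner basis of the Jacobian ideal J(f) in C{x,y} is {y^3, x^2}; counting standard monomials gives mu = 6. Corank 2; j^3 = x^3 is a perfect cube, so E-series; the 4-jet and mu = 6 give E_6.

E_{6}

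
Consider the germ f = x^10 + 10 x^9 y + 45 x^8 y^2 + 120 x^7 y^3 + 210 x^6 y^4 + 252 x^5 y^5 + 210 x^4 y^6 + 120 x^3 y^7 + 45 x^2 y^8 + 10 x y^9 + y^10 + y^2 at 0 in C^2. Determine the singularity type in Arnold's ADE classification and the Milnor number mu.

Type A9, Milnor number mu = 9.

The Hessian of f at 0 has rank 1. Corank 1: A-series; mu = 9 gives A_9.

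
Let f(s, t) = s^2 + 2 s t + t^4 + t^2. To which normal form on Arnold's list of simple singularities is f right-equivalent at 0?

A_{3}

The Hessian of f at 0 has rank 1. Corank 1: A-series; mu = 3 gives A_3.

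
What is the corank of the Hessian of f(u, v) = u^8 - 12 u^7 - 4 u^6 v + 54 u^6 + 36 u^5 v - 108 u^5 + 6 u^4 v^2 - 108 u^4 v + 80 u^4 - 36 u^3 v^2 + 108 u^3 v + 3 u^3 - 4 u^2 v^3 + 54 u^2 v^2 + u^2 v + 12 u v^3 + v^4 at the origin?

2

The Hessian at 0 is [[0, 0], [0, 0]] of rank 0; hence corank 2.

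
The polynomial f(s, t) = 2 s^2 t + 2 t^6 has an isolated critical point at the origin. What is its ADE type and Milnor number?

Type D_{7}, Milnor number mu = 7.

The Hessian of f at 0 has rank 0. Corank 2; j^3 = 2*s^2*t has shape L^2 M (L != M), so D-series; mu = 7 gives D_7.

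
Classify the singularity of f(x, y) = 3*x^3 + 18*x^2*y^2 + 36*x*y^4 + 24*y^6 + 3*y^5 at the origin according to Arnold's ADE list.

The Hessian of f at 0 has rank 0. Corank 2; j^3 = 3*x^3 is a perfect cube, so E-series; the 5-jet and mu = 8 give E_8.

E8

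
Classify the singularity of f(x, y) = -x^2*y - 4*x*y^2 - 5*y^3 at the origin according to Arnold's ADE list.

D_{4}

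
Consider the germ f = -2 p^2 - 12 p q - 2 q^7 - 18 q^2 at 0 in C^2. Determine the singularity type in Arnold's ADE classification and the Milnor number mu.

Type A6, Milnor number mu = 6.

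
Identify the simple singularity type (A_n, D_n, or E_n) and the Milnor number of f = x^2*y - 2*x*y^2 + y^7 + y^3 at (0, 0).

Type D_8, Milnor number mu = 8.

The Hessian of f at 0 is [[0, 0], [0, 0]] with rank 0, so corank 2. A Groebner basis of the Jacobian ideal J(f) in C{x,y} is {x^2/7 + y^6 - y^2/7, x^3 - y^3, x*y - y^2}; counting standard monomials gives mu = 8. Corank 2; j^3 = y*(x - y)^2 has shape L^2 M (L != M), so D-series; mu = 8 gives D_8.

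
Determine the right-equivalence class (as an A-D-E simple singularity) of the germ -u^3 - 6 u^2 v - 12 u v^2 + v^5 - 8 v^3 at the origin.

E_{8}

The Hessian of f at 0 is [[0, 0], [0, 0]] with rank 0, so corank 2. A Groebner basis of the Jacobian ideal J(f) in C{u,v} is {v^4, u^2 + 4*u*v + 4*v^2}; counting standard monomials gives mu = 8. Corank 2; j^3 = -(u + 2*v)^3 is a perfect cube, so E-series; the 5-jet and mu = 8 give E_8.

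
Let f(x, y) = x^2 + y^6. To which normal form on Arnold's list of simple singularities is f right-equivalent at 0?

The Hessian of f at 0 has rank 1. Corank 1: A-series; mu = 5 gives A_5.

A5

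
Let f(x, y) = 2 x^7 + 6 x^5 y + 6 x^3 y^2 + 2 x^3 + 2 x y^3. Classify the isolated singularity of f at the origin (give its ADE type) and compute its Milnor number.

Type E_{7}, Milnor number mu = 7.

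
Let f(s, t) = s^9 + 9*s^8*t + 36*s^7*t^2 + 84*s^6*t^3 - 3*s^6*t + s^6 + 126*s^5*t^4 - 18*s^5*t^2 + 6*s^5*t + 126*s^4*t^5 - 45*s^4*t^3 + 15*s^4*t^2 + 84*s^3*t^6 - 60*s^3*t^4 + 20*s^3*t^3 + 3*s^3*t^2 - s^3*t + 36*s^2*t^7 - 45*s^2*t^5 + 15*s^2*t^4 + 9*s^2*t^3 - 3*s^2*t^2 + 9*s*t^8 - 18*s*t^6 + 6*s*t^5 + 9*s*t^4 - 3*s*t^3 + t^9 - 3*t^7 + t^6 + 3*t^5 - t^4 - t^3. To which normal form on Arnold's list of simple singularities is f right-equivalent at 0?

E7

The Hessian of f at 0 is [[0, 0], [0, 0]] with rank 0, so corank 2. A Groebner basis of the Jacobian ideal J(f) in C{s,t} is {s^3 - 3*s*t^2 + 3*t^2, s^2*t + 2*s*t^2, t^3}; counting standard monomials gives mu = 7. Corank 2; j^3 = -t^3 is a perfect cube, so E-series; the 4-jet and mu = 7 give E_7.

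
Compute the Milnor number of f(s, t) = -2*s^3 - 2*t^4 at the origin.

6

The Hessian of f at 0 has rank 0. Corank 2; j^3 = -2*s^3 is a perfect cube, so E-series; the 4-jet and mu = 6 give E_6.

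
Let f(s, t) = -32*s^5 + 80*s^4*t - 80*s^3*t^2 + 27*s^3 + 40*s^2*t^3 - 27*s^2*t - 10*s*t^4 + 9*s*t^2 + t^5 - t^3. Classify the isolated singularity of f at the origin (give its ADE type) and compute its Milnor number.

Type E8, Milnor number mu = 8.

The Hessian of f at 0 has rank 0. Corank 2; j^3 = (3*s - t)^3 is a perfect cube, so E-series; the 5-jet and mu = 8 give E_8.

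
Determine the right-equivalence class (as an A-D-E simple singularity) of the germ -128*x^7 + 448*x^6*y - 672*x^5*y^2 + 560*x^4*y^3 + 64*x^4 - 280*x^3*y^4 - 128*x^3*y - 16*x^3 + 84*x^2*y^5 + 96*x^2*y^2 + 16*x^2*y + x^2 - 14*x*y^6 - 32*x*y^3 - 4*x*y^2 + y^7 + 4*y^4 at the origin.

A_6

The Hessian of f at 0 is [[2, 0], [0, 0]] with rank 1, so corank 1. A Groebner basis of the Jacobian ideal J(f) in C{x,y} is {7*x*y/12 + 5*x/96 + y^4 - y^3/3 - 5*y^2/48, x*y^2 + x*y/3 + x/48 - y^3/3 - y^2/24, x^2 - x*y - x/8 + y^2/4}; counting standard monomials gives mu = 6. Corank 1: A-series; mu = 6 gives A_6.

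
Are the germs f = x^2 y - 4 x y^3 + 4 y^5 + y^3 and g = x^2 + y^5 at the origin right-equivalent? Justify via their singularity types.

No.

The Hessian of f at 0 has rank 0. Corank 2; j^3 = y*(x^2 + y^2) splits into three distinct lines over C (the quadratic factor has nonzero discriminant), so D_4. The Hessian of g at 0 has rank 1. Corank 1: A-series; mu = 4 gives A_4. f is D_4 but g is A_4, hence not right-equivalent.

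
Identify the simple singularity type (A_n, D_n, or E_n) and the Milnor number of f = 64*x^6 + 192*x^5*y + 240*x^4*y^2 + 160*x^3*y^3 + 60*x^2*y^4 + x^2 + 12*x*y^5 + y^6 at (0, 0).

The Hessian of f at 0 has rank 1. Corank 1: A-series; mu = 5 gives A_5.

Type A_5, Milnor number mu = 5.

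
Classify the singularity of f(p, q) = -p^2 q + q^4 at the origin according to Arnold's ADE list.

D_5

The Hessian of f at 0 has rank 0. Corank 2; j^3 = -p^2*q has shape L^2 M (L != M), so D-series; mu = 5 gives D_5.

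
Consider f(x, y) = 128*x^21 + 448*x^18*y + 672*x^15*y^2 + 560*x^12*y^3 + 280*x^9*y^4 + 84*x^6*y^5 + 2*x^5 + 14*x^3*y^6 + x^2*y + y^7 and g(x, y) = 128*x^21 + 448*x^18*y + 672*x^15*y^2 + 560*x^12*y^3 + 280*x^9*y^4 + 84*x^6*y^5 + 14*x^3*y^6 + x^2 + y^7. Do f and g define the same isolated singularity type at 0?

No.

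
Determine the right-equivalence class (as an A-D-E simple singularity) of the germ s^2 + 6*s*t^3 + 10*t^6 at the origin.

The Hessian of f at 0 has rank 1. Corank 1: A-series; mu = 5 gives A_5.

A_{5}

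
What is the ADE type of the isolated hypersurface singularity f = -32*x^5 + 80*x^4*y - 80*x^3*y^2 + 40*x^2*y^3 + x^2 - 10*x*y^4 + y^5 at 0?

A_4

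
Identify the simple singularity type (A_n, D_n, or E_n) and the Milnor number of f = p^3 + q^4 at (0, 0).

Type E_{6}, Milnor number mu = 6.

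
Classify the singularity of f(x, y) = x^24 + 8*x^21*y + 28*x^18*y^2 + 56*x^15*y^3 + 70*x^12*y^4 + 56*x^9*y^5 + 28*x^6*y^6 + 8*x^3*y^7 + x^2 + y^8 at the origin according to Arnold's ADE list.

A7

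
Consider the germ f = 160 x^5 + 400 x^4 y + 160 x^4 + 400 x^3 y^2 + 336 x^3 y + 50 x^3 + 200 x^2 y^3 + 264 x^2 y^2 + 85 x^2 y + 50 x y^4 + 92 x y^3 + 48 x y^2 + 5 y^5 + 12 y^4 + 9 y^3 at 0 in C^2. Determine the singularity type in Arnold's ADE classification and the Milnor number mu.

Type D6, Milnor number mu = 6.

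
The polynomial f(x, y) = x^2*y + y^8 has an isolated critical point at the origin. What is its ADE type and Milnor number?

Type D_{9}, Milnor number mu = 9.

The Hessian of f at 0 has rank 0. Corank 2; j^3 = x^2*y has shape L^2 M (L != M), so D-series; mu = 9 gives D_9.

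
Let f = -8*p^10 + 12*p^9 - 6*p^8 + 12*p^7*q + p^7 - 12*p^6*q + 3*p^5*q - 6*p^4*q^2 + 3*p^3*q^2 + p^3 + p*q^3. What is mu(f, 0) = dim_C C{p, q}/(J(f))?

The Hessian of f at 0 is [[0, 0], [0, 0]] with rank 0, so corank 2. A Groebner basis of the Jacobian ideal J(f) in C{p,q} is {p^3, p*q^2, 3*p^2 + q^3}; counting standard monomials gives mu = 7. Corank 2; j^3 = p^3 is a perfect cube, so E-series; the 4-jet and mu = 7 give E_7.

7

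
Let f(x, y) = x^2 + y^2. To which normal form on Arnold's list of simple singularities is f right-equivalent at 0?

The Hessian of f at 0 is [[2, 0], [0, 2]] with rank 2, so corank 0. A Groebner basis of the Jacobian ideal J(f) in C{x,y} is {x, y}; counting standard monomials gives mu = 1. Corank 0: nondegenerate Morse point, so A_1.

A_1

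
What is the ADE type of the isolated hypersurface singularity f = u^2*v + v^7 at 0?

The Hessian of f at 0 has rank 0. Corank 2; j^3 = u^2*v has shape L^2 M (L != M), so D-series; mu = 8 gives D_8.

D_{8}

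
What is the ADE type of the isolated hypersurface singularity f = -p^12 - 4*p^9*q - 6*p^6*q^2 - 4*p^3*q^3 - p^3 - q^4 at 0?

The Hessian of f at 0 is [[0, 0], [0, 0]] with rank 0, so corank 2. A Groebner basis of the Jacobian ideal J(f) in C{p,q} is {q^3, p^2}; counting standard monomials gives mu = 6. Corank 2; j^3 = -p^3 is a perfect cube, so E-series; the 4-jet and mu = 6 give E_6.

E_6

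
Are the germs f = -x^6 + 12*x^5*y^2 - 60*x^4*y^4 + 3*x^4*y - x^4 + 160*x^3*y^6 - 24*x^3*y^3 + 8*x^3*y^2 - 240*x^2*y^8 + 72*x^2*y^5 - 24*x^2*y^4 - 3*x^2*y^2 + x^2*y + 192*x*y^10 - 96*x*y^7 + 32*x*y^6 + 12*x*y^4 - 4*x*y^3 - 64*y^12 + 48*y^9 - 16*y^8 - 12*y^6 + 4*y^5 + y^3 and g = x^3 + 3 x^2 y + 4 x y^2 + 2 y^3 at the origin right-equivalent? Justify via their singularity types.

The Hessian of f at 0 is [[0, 0], [0, 0]] with rank 0, so corank 2. A Groebner basis of the Jacobian ideal J(f) in C{x,y} is {y^3, x^2 + 3*y^2, x*y}; counting standard monomials gives mu = 4. Corank 2; j^3 = y*(x^2 + y^2) splits into three distinct lines over C (the quadratic factor has nonzero discriminant), so D_4. The Hessian of g at 0 is [[0, 0], [0, 0]] with rank 0, so corank 2. A Groebner basis of the Jacobian ideal J(g) in C{x,y} is {y^3, x^2 - 2*y^2/3, x*y + y^2}; counting standard monomials gives mu = 4. Corank 2; j^3 = (x + y)*(x^2 + 2*x*y + 2*y^2) splits into three distinct lines over C (the quadratic factor has nonzero discriminant), so D_4. Both have type D_4, hence right-equivalent.

Yes.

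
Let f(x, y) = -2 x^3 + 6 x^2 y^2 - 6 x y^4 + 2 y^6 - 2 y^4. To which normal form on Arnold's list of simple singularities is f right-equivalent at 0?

E_{6}

The Hessian of f at 0 has rank 0. Corank 2; j^3 = -2*x^3 is a perfect cube, so E-series; the 4-jet and mu = 6 give E_6.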